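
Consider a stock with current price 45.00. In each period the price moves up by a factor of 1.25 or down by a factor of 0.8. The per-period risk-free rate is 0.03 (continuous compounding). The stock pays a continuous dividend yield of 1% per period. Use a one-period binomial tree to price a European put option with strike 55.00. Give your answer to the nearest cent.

Per-period risk-free factor R = e^0.03 = 1.0305; dividend-adjusted growth = e^(0.03−0.01) = 1.0202.
Risk-neutral probability p = (1.0202 − 0.8)/(1.25 − 0.8) = 0.2202/0.4500 = 0.4893
Terminal stock prices: S_u = 56.25, S_d = 36
Terminal payoffs (K − S): max(-1.25, 0) = 0, max(19, 0) = 19
Node 0 (S = 45): V_0 = e^(−0.03)·[0.4893·0.0000 + 0.5107·19.0000] = 9.4159

9.42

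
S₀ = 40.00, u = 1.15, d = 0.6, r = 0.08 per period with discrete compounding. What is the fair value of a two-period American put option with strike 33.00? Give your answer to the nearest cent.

1.57

Risk-neutral probability p = (1 + 0.08 − 0.6)/(1.15 − 0.6) = 0.4800/0.5500 = 0.8727
Terminal stock prices: S_uu = 52.9, S_ud = 27.6, S_dd = 14.4
Terminal payoffs (K − S): max(-19.9, 0) = 0, max(5.4, 0) = 5.4, max(18.6, 0) = 18.6
Node u (S = 46): continuation = 1/1.08·[0.8727·0.0000 + 0.1273·5.4000] = 0.6364; exercise value = 0.0000 ≤ continuation, so V_u = 0.6364
Node d (S = 24): continuation = 1/1.08·[0.8727·5.4000 + 0.1273·18.6000] = 6.5556; exercise value = 9.0000 > continuation, so V_d = 9.0000 (exercise)
Node 0 (S = 40): continuation = 1/1.08·[0.8727·0.6364 + 0.1273·9.0000] = 1.5748; exercise value = 0.0000 ≤ continuation, so V_0 = 1.5748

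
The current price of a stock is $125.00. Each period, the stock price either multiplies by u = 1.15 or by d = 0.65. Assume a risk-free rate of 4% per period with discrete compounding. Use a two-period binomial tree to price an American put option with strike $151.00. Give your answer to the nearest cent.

Risk-neutral probability p = (1 + 0.04 − 0.65)/(1.15 − 0.65) = 0.3900/0.5000 = 0.7800
Terminal stock prices: S_uu = 165.3, S_ud = 93.44, S_dd = 52.81
Terminal payoffs (K − S): max(-14.31, 0) = 0, max(57.56, 0) = 57.56, max(98.19, 0) = 98.19
Node u (S = 143.8): continuation = 1/1.04·[0.7800·0.0000 + 0.2200·57.5625] = 12.1767; exercise value = 7.2500 ≤ continuation, so V_u = 12.1767
Node d (S = 81.25): continuation = 1/1.04·[0.7800·57.5625 + 0.2200·98.1875] = 63.9423; exercise value = 69.7500 > continuation, so V_d = 69.7500 (exercise)
Node 0 (S = 125): continuation = 1/1.04·[0.7800·12.1767 + 0.2200·69.7500] = 23.8873; exercise value = 26.0000 > continuation, so V_0 = 26.0000 (exercise)

$26.00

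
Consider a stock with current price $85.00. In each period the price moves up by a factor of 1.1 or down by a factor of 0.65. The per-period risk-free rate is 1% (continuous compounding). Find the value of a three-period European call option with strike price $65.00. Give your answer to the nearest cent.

$24.62

Risk-neutral probability p = (e^0.01 − 0.65)/(1.1 − 0.65) = 0.3601/0.4500 = 0.8001
Terminal stock prices: S_uuu = 113.1, S_uud = 66.85, S_udd = 39.5, S_ddd = 23.34
Terminal payoffs (S − K): max(48.14, 0) = 48.14, max(1.853, 0) = 1.853, max(-25.5, 0) = 0, max(-41.66, 0) = 0
Node uu (S = 102.9): V_uu = e^(−0.01)·[0.8001·48.1350 + 0.1999·1.8525] = 38.4968
Node ud (S = 60.78): V_ud = e^(−0.01)·[0.8001·1.8525 + 0.1999·0.0000] = 1.4675
Node dd (S = 35.91): V_dd = e^(−0.01)·[0.8001·0.0000 + 0.1999·0.0000] = 0.0000
Node u (S = 93.5): V_u = e^(−0.01)·[0.8001·38.4968 + 0.1999·1.4675] = 30.7856
Node d (S = 55.25): V_d = e^(−0.01)·[0.8001·1.4675 + 0.1999·0.0000] = 1.1624
Node 0 (S = 85): V_0 = e^(−0.01)·[0.8001·30.7856 + 0.1999·1.1624] = 24.6169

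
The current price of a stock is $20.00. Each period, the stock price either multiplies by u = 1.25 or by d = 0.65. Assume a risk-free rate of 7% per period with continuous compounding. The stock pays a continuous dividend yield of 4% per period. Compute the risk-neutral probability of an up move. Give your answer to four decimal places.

p = 0.6341

Per-period risk-free factor R = e^0.07 = 1.0725; dividend-adjusted growth = e^(0.07−0.04) = 1.0305.
Risk-neutral probability p = (1.0305 − 0.65)/(1.25 − 0.65) = 0.3805/0.6000 = 0.6341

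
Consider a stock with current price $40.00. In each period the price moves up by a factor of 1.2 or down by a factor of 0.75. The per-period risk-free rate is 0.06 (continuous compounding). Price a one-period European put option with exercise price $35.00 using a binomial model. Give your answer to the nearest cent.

Risk-neutral probability p = (e^0.06 − 0.75)/(1.2 − 0.75) = 0.3118/0.4500 = 0.6930
Terminal stock prices: S_u = 48, S_d = 30
Terminal payoffs (K − S): max(-13, 0) = 0, max(5, 0) = 5
Node 0 (S = 40): V_0 = e^(−0.06)·[0.6930·0.0000 + 0.3070·5.0000] = 1.4457

$1.45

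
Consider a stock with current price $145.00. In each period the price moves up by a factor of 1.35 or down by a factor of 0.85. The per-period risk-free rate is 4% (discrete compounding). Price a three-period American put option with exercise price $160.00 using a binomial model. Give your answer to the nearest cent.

Risk-neutral probability p = (1 + 0.04 − 0.85)/(1.35 − 0.85) = 0.1900/0.5000 = 0.3800
Terminal stock prices: S_uuu = 356.8, S_uud = 224.6, S_udd = 141.4, S_ddd = 89.05
Terminal payoffs (K − S): max(-196.8, 0) = 0, max(-64.62, 0) = 0, max(18.57, 0) = 18.57, max(70.95, 0) = 70.95
Node uu (S = 264.3): continuation = 1/1.04·[0.3800·0.0000 + 0.6200·0.0000] = 0.0000; exercise value = 0.0000 ≤ continuation, so V_uu = 0.0000
Node ud (S = 166.4): continuation = 1/1.04·[0.3800·0.0000 + 0.6200·18.5706] = 11.0709; exercise value = 0.0000 ≤ continuation, so V_ud = 11.0709
Node dd (S = 104.8): continuation = 1/1.04·[0.3800·18.5706 + 0.6200·70.9519] = 49.0837; exercise value = 55.2375 > continuation, so V_dd = 55.2375 (exercise)
Node u (S = 195.8): continuation = 1/1.04·[0.3800·0.0000 + 0.6200·11.0709] = 6.6000; exercise value = 0.0000 ≤ continuation, so V_u = 6.6000
Node d (S = 123.2): continuation = 1/1.04·[0.3800·11.0709 + 0.6200·55.2375] = 36.9752; exercise value = 36.7500 ≤ continuation, so V_d = 36.9752
Node 0 (S = 145): continuation = 1/1.04·[0.3800·6.6000 + 0.6200·36.9752] = 24.4544; exercise value = 15.0000 ≤ continuation, so V_0 = 24.4544

$24.45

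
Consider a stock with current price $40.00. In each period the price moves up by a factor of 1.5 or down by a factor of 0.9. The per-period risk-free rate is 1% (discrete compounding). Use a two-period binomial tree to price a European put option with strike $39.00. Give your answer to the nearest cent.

$4.32

Risk-neutral probability p = (1 + 0.01 − 0.9)/(1.5 − 0.9) = 0.1100/0.6000 = 0.1833
Terminal stock prices: S_uu = 90, S_ud = 54, S_dd = 32.4
Terminal payoffs (K − S): max(-51, 0) = 0, max(-15, 0) = 0, max(6.6, 0) = 6.6
Node u (S = 60): V_u = 1/1.01·[0.1833·0.0000 + 0.8167·0.0000] = 0.0000
Node d (S = 36): V_d = 1/1.01·[0.1833·0.0000 + 0.8167·6.6000] = 5.3366
Node 0 (S = 40): V_0 = 1/1.01·[0.1833·0.0000 + 0.8167·5.3366] = 4.3151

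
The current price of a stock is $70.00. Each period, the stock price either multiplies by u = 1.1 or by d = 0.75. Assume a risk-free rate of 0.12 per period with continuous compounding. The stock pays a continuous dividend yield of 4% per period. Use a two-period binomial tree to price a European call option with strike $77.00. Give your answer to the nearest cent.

Per-period risk-free factor R = e^0.12 = 1.1275; dividend-adjusted growth = e^(0.12−0.04) = 1.0833.
Risk-neutral probability p = (1.0833 − 0.75)/(1.1 − 0.75) = 0.3333/0.3500 = 0.9522
Terminal stock prices: S_uu = 84.7, S_ud = 57.75, S_dd = 39.38
Terminal payoffs (S − K): max(7.7, 0) = 7.7, max(-19.25, 0) = 0, max(-37.62, 0) = 0
Node u (S = 77): V_u = e^(−0.12)·[0.9522·7.7000 + 0.0478·0.0000] = 6.5032
Node d (S = 52.5): V_d = e^(−0.12)·[0.9522·0.0000 + 0.0478·0.0000] = 0.0000
Node 0 (S = 70): V_0 = e^(−0.12)·[0.9522·6.5032 + 0.0478·0.0000] = 5.4924

$5.49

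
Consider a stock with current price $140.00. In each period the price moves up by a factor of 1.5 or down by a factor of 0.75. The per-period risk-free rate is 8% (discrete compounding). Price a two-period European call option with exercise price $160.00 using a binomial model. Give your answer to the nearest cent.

Risk-neutral probability p = (1 + 0.08 − 0.75)/(1.5 − 0.75) = 0.3300/0.7500 = 0.4400
Terminal stock prices: S_uu = 315, S_ud = 157.5, S_dd = 78.75
Terminal payoffs (S − K): max(155, 0) = 155, max(-2.5, 0) = 0, max(-81.25, 0) = 0
Node u (S = 210): V_u = 1/1.08·[0.4400·155.0000 + 0.5600·0.0000] = 63.1481
Node d (S = 105): V_d = 1/1.08·[0.4400·0.0000 + 0.5600·0.0000] = 0.0000
Node 0 (S = 140): V_0 = 1/1.08·[0.4400·63.1481 + 0.5600·0.0000] = 25.7270

$25.73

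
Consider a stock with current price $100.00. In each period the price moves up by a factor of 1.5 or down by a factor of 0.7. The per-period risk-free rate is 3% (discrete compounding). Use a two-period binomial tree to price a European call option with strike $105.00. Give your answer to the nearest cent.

Risk-neutral probability p = (1 + 0.03 − 0.7)/(1.5 − 0.7) = 0.3300/0.8000 = 0.4125
Terminal stock prices: S_uu = 225, S_ud = 105, S_dd = 49
Terminal payoffs (S − K): max(120, 0) = 120, max(0, 0) = 0, max(-56, 0) = 0
Node u (S = 150): V_u = 1/1.03·[0.4125·120.0000 + 0.5875·0.0000] = 48.0583
Node d (S = 70): V_d = 1/1.03·[0.4125·0.0000 + 0.5875·0.0000] = 0.0000
Node 0 (S = 100): V_0 = 1/1.03·[0.4125·48.0583 + 0.5875·0.0000] = 19.2466

$19.25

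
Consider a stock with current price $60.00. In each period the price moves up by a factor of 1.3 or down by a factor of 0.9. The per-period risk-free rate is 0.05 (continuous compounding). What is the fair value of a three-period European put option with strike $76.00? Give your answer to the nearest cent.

$11.52

Risk-neutral probability p = (e^0.05 − 0.9)/(1.3 − 0.9) = 0.1513/0.4000 = 0.3782
Terminal stock prices: S_uuu = 131.8, S_uud = 91.26, S_udd = 63.18, S_ddd = 43.74
Terminal payoffs (K − S): max(-55.82, 0) = 0, max(-15.26, 0) = 0, max(12.82, 0) = 12.82, max(32.26, 0) = 32.26
Node uu (S = 101.4): V_uu = e^(−0.05)·[0.3782·0.0000 + 0.6218·0.0000] = 0.0000
Node ud (S = 70.2): V_ud = e^(−0.05)·[0.3782·0.0000 + 0.6218·12.8200] = 7.5830
Node dd (S = 48.6): V_dd = e^(−0.05)·[0.3782·12.8200 + 0.6218·32.2600] = 23.6934
Node u (S = 78): V_u = e^(−0.05)·[0.3782·0.0000 + 0.6218·7.5830] = 4.4853
Node d (S = 54): V_d = e^(−0.05)·[0.3782·7.5830 + 0.6218·23.6934] = 16.7424
Node 0 (S = 60): V_0 = e^(−0.05)·[0.3782·4.4853 + 0.6218·16.7424] = 11.5166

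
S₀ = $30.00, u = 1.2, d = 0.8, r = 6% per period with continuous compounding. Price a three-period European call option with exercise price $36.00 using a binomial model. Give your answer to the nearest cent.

$3.71

Risk-neutral probability p = (e^0.06 − 0.8)/(1.2 − 0.8) = 0.2618/0.4000 = 0.6546
Terminal stock prices: S_uuu = 51.84, S_uud = 34.56, S_udd = 23.04, S_ddd = 15.36
Terminal payoffs (S − K): max(15.84, 0) = 15.84, max(-1.44, 0) = 0, max(-12.96, 0) = 0, max(-20.64, 0) = 0
Node uu (S = 43.2): V_uu = e^(−0.06)·[0.6546·15.8400 + 0.3454·0.0000] = 9.7649
Node ud (S = 28.8): V_ud = e^(−0.06)·[0.6546·0.0000 + 0.3454·0.0000] = 0.0000
Node dd (S = 19.2): V_dd = e^(−0.06)·[0.6546·0.0000 + 0.3454·0.0000] = 0.0000
Node u (S = 36): V_u = e^(−0.06)·[0.6546·9.7649 + 0.3454·0.0000] = 6.0198
Node d (S = 24): V_d = e^(−0.06)·[0.6546·0.0000 + 0.3454·0.0000] = 0.0000
Node 0 (S = 30): V_0 = e^(−0.06)·[0.6546·6.0198 + 0.3454·0.0000] = 3.7110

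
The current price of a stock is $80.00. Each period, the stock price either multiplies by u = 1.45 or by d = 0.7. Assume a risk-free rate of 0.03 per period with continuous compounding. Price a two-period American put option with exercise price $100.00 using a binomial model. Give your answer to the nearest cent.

$28.25

Risk-neutral probability p = (e^0.03 − 0.7)/(1.45 − 0.7) = 0.3305/0.7500 = 0.4406
Terminal stock prices: S_uu = 168.2, S_ud = 81.2, S_dd = 39.2
Terminal payoffs (K − S): max(-68.2, 0) = 0, max(18.8, 0) = 18.8, max(60.8, 0) = 60.8
Node u (S = 116): continuation = e^(−0.03)·[0.4406·0.0000 + 0.5594·18.8000] = 10.2058; exercise value = 0.0000 ≤ continuation, so V_u = 10.2058
Node d (S = 56): continuation = e^(−0.03)·[0.4406·18.8000 + 0.5594·60.8000] = 41.0446; exercise value = 44.0000 > continuation, so V_d = 44.0000 (exercise)
Node 0 (S = 80): continuation = e^(−0.03)·[0.4406·10.2058 + 0.5594·44.0000] = 28.2497; exercise value = 20.0000 ≤ continuation, so V_0 = 28.2497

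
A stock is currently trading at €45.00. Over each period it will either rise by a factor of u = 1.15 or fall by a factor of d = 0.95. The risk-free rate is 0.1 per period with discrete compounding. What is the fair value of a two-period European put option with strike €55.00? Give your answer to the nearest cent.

€2.55

Risk-neutral probability p = (1 + 0.1 − 0.95)/(1.15 − 0.95) = 0.1500/0.2000 = 0.7500
Terminal stock prices: S_uu = 59.51, S_ud = 49.16, S_dd = 40.61
Terminal payoffs (K − S): max(-4.512, 0) = 0, max(5.838, 0) = 5.838, max(14.39, 0) = 14.39
Node u (S = 51.75): V_u = 1/1.1·[0.7500·0.0000 + 0.2500·5.8375] = 1.3267
Node d (S = 42.75): V_d = 1/1.1·[0.7500·5.8375 + 0.2500·14.3875] = 7.2500
Node 0 (S = 45): V_0 = 1/1.1·[0.7500·1.3267 + 0.2500·7.2500] = 2.5523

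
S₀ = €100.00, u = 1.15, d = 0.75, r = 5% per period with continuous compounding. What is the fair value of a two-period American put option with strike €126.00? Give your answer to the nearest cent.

€26.00

Risk-neutral probability p = (e^0.05 − 0.75)/(1.15 − 0.75) = 0.3013/0.4000 = 0.7532
Terminal stock prices: S_uu = 132.2, S_ud = 86.25, S_dd = 56.25
Terminal payoffs (K − S): max(-6.25, 0) = 0, max(39.75, 0) = 39.75, max(69.75, 0) = 69.75
Node u (S = 115): continuation = e^(−0.05)·[0.7532·0.0000 + 0.2468·39.7500] = 9.3327; exercise value = 11.0000 > continuation, so V_u = 11.0000 (exercise)
Node d (S = 75): continuation = e^(−0.05)·[0.7532·39.7500 + 0.2468·69.7500] = 44.8549; exercise value = 51.0000 > continuation, so V_d = 51.0000 (exercise)
Node 0 (S = 100): continuation = e^(−0.05)·[0.7532·11.0000 + 0.2468·51.0000] = 19.8549; exercise value = 26.0000 > continuation, so V_0 = 26.0000 (exercise)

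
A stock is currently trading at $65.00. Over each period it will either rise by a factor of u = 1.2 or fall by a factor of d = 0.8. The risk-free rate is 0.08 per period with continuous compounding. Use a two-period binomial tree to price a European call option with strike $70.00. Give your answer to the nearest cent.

Risk-neutral probability p = (e^0.08 − 0.8)/(1.2 − 0.8) = 0.2833/0.4000 = 0.7082
Terminal stock prices: S_uu = 93.6, S_ud = 62.4, S_dd = 41.6
Terminal payoffs (S − K): max(23.6, 0) = 23.6, max(-7.6, 0) = 0, max(-28.4, 0) = 0
Node u (S = 78): V_u = e^(−0.08)·[0.7082·23.6000 + 0.2918·0.0000] = 15.4289
Node d (S = 52): V_d = e^(−0.08)·[0.7082·0.0000 + 0.2918·0.0000] = 0.0000
Node 0 (S = 65): V_0 = e^(−0.08)·[0.7082·15.4289 + 0.2918·0.0000] = 10.0869

$10.09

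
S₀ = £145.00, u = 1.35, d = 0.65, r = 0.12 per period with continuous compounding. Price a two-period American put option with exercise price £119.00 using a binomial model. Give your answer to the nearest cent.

Risk-neutral probability p = (e^0.12 − 0.65)/(1.35 − 0.65) = 0.4775/0.7000 = 0.6821
Terminal stock prices: S_uu = 264.3, S_ud = 127.2, S_dd = 61.26
Terminal payoffs (K − S): max(-145.3, 0) = 0, max(-8.238, 0) = 0, max(57.74, 0) = 57.74
Node u (S = 195.8): continuation = e^(−0.12)·[0.6821·0.0000 + 0.3179·0.0000] = 0.0000; exercise value = 0.0000 ≤ continuation, so V_u = 0.0000
Node d (S = 94.25): continuation = e^(−0.12)·[0.6821·0.0000 + 0.3179·57.7375] = 16.2772; exercise value = 24.7500 > continuation, so V_d = 24.7500 (exercise)
Node 0 (S = 145): continuation = e^(−0.12)·[0.6821·0.0000 + 0.3179·24.7500] = 6.9775; exercise value = 0.0000 ≤ continuation, so V_0 = 6.9775

£6.98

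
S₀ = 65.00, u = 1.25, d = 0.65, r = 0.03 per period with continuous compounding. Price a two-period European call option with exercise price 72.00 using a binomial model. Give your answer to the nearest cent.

11.19

Risk-neutral probability p = (e^0.03 − 0.65)/(1.25 − 0.65) = 0.3805/0.6000 = 0.6341
Terminal stock prices: S_uu = 101.6, S_ud = 52.81, S_dd = 27.46
Terminal payoffs (S − K): max(29.56, 0) = 29.56, max(-19.19, 0) = 0, max(-44.54, 0) = 0
Node u (S = 81.25): V_u = e^(−0.03)·[0.6341·29.5625 + 0.3659·0.0000] = 18.1913
Node d (S = 42.25): V_d = e^(−0.03)·[0.6341·0.0000 + 0.3659·0.0000] = 0.0000
Node 0 (S = 65): V_0 = e^(−0.03)·[0.6341·18.1913 + 0.3659·0.0000] = 11.1940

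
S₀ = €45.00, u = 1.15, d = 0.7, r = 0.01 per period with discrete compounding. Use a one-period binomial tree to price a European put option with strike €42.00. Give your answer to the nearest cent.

€3.23

Risk-neutral probability p = (1 + 0.01 − 0.7)/(1.15 − 0.7) = 0.3100/0.4500 = 0.6889
Terminal stock prices: S_u = 51.75, S_d = 31.5
Terminal payoffs (K − S): max(-9.75, 0) = 0, max(10.5, 0) = 10.5
Node 0 (S = 45): V_0 = 1/1.01·[0.6889·0.0000 + 0.3111·10.5000] = 3.2343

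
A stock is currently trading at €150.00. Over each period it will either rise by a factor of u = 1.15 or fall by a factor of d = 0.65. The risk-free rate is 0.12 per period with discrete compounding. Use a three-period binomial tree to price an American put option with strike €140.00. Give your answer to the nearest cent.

€3.95

Risk-neutral probability p = (1 + 0.12 − 0.65)/(1.15 − 0.65) = 0.4700/0.5000 = 0.9400
Terminal stock prices: S_uuu = 228.1, S_uud = 128.9, S_udd = 72.88, S_ddd = 41.19
Terminal payoffs (K − S): max(-88.13, 0) = 0, max(11.06, 0) = 11.06, max(67.12, 0) = 67.12, max(98.81, 0) = 98.81
Node uu (S = 198.4): continuation = 1/1.12·[0.9400·0.0000 + 0.0600·11.0563] = 0.5923; exercise value = 0.0000 ≤ continuation, so V_uu = 0.5923
Node ud (S = 112.1): continuation = 1/1.12·[0.9400·11.0563 + 0.0600·67.1187] = 12.8750; exercise value = 27.8750 > continuation, so V_ud = 27.8750 (exercise)
Node dd (S = 63.38): continuation = 1/1.12·[0.9400·67.1187 + 0.0600·98.8063] = 61.6250; exercise value = 76.6250 > continuation, so V_dd = 76.6250 (exercise)
Node u (S = 172.5): continuation = 1/1.12·[0.9400·0.5923 + 0.0600·27.8750] = 1.9904; exercise value = 0.0000 ≤ continuation, so V_u = 1.9904
Node d (S = 97.5): continuation = 1/1.12·[0.9400·27.8750 + 0.0600·76.6250] = 27.5000; exercise value = 42.5000 > continuation, so V_d = 42.5000 (exercise)
Node 0 (S = 150): continuation = 1/1.12·[0.9400·1.9904 + 0.0600·42.5000] = 3.9473; exercise value = 0.0000 ≤ continuation, so V_0 = 3.9473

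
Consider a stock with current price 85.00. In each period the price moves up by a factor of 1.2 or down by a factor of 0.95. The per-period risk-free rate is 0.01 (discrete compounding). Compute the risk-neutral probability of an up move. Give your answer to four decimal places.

p = 0.2400

Risk-neutral probability p = (1 + 0.01 − 0.95)/(1.2 − 0.95) = 0.0600/0.2500 = 0.2400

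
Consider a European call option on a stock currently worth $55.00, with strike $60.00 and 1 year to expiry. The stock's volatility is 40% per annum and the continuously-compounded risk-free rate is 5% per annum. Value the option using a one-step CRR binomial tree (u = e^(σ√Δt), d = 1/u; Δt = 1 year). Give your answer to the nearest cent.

CRR parameters: u = e^(σ√Δt) = e^(0.4·√1) = 1.4918, d = 1/u = 0.6703
Per-period rate: rΔt = 0.05·1 = 0.05, so R = e^0.05 = 1.0513
Risk-neutral probability p = (e^0.05 − 0.6703)/(1.4918 − 0.6703) = 0.3810/0.8215 = 0.4637
Terminal stock prices: S_u = 82.05, S_d = 36.87
Terminal payoffs (S − K): max(22.05, 0) = 22.05, max(-23.13, 0) = 0
Node 0 (S = 55): V_0 = e^(−0.05)·[0.4637·22.0504 + 0.5363·0.0000] = 9.7266

$9.73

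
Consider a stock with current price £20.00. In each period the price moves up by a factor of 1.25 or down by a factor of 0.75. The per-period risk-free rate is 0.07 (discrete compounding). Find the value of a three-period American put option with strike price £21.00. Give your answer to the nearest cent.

£2.49

Risk-neutral probability p = (1 + 0.07 − 0.75)/(1.25 − 0.75) = 0.3200/0.5000 = 0.6400
Terminal stock prices: S_uuu = 39.06, S_uud = 23.44, S_udd = 14.06, S_ddd = 8.438
Terminal payoffs (K − S): max(-18.06, 0) = 0, max(-2.438, 0) = 0, max(6.938, 0) = 6.938, max(12.56, 0) = 12.56
Node uu (S = 31.25): continuation = 1/1.07·[0.6400·0.0000 + 0.3600·0.0000] = 0.0000; exercise value = 0.0000 ≤ continuation, so V_uu = 0.0000
Node ud (S = 18.75): continuation = 1/1.07·[0.6400·0.0000 + 0.3600·6.9375] = 2.3341; exercise value = 2.2500 ≤ continuation, so V_ud = 2.3341
Node dd (S = 11.25): continuation = 1/1.07·[0.6400·6.9375 + 0.3600·12.5625] = 8.3762; exercise value = 9.7500 > continuation, so V_dd = 9.7500 (exercise)
Node u (S = 25): continuation = 1/1.07·[0.6400·0.0000 + 0.3600·2.3341] = 0.7853; exercise value = 0.0000 ≤ continuation, so V_u = 0.7853
Node d (S = 15): continuation = 1/1.07·[0.6400·2.3341 + 0.3600·9.7500] = 4.6765; exercise value = 6.0000 > continuation, so V_d = 6.0000 (exercise)
Node 0 (S = 20): continuation = 1/1.07·[0.6400·0.7853 + 0.3600·6.0000] = 2.4884; exercise value = 1.0000 ≤ continuation, so V_0 = 2.4884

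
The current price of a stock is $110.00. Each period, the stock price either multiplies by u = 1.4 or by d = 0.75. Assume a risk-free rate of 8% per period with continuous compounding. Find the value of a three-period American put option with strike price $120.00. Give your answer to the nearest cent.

Risk-neutral probability p = (e^0.08 − 0.75)/(1.4 − 0.75) = 0.3333/0.6500 = 0.5127
Terminal stock prices: S_uuu = 301.8, S_uud = 161.7, S_udd = 86.62, S_ddd = 46.41
Terminal payoffs (K − S): max(-181.8, 0) = 0, max(-41.7, 0) = 0, max(33.38, 0) = 33.38, max(73.59, 0) = 73.59
Node uu (S = 215.6): continuation = e^(−0.08)·[0.5127·0.0000 + 0.4873·0.0000] = 0.0000; exercise value = 0.0000 ≤ continuation, so V_uu = 0.0000
Node ud (S = 115.5): continuation = e^(−0.08)·[0.5127·0.0000 + 0.4873·33.3750] = 15.0117; exercise value = 4.5000 ≤ continuation, so V_ud = 15.0117
Node dd (S = 61.88): continuation = e^(−0.08)·[0.5127·33.3750 + 0.4873·73.5938] = 48.8990; exercise value = 58.1250 > continuation, so V_dd = 58.1250 (exercise)
Node u (S = 154): continuation = e^(−0.08)·[0.5127·0.0000 + 0.4873·15.0117] = 6.7521; exercise value = 0.0000 ≤ continuation, so V_u = 6.7521
Node d (S = 82.5): continuation = e^(−0.08)·[0.5127·15.0117 + 0.4873·58.1250] = 33.2494; exercise value = 37.5000 > continuation, so V_d = 37.5000 (exercise)
Node 0 (S = 110): continuation = e^(−0.08)·[0.5127·6.7521 + 0.4873·37.5000] = 20.0630; exercise value = 10.0000 ≤ continuation, so V_0 = 20.0630

$20.06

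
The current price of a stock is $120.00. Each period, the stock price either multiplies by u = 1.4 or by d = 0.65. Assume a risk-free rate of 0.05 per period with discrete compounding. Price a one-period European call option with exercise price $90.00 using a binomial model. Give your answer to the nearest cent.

$39.62

Risk-neutral probability p = (1 + 0.05 − 0.65)/(1.4 − 0.65) = 0.4000/0.7500 = 0.5333
Terminal stock prices: S_u = 168, S_d = 78
Terminal payoffs (S − K): max(78, 0) = 78, max(-12, 0) = 0
Node 0 (S = 120): V_0 = 1/1.05·[0.5333·78.0000 + 0.4667·0.0000] = 39.6190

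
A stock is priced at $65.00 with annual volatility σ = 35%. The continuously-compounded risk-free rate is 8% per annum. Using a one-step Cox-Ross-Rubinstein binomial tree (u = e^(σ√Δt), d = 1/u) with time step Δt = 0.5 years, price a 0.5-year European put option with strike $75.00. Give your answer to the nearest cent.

$11.18

CRR parameters: u = e^(σ√Δt) = e^(0.35·√0.5) = 1.2808, d = 1/u = 0.7808
Per-period rate: rΔt = 0.08·0.5 = 0.04, so R = e^0.04 = 1.0408
Risk-neutral probability p = (e^0.04 − 0.7808)/(1.2808 − 0.7808) = 0.2601/0.5000 = 0.5201
Terminal stock prices: S_u = 83.25, S_d = 50.75
Terminal payoffs (K − S): max(-8.252, 0) = 0, max(24.25, 0) = 24.25
Node 0 (S = 65): V_0 = e^(−0.04)·[0.5201·0.0000 + 0.4799·24.2506] = 11.1825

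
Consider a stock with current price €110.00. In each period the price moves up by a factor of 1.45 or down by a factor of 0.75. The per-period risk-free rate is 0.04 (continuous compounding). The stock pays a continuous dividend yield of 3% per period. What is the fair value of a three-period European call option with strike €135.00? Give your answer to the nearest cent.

€17.99

Per-period risk-free factor R = e^0.04 = 1.0408; dividend-adjusted growth = e^(0.04−0.03) = 1.0101.
Risk-neutral probability p = (1.0101 − 0.75)/(1.45 − 0.75) = 0.2601/0.7000 = 0.3715
Terminal stock prices: S_uuu = 335.3, S_uud = 173.5, S_udd = 89.72, S_ddd = 46.41
Terminal payoffs (S − K): max(200.3, 0) = 200.3, max(38.46, 0) = 38.46, max(-45.28, 0) = 0, max(-88.59, 0) = 0
Node uu (S = 231.3): V_uu = e^(−0.04)·[0.3715·200.3487 + 0.6285·38.4563] = 94.7332
Node ud (S = 119.6): V_ud = e^(−0.04)·[0.3715·38.4563 + 0.6285·0.0000] = 13.7263
Node dd (S = 61.88): V_dd = e^(−0.04)·[0.3715·0.0000 + 0.6285·0.0000] = 0.0000
Node u (S = 159.5): V_u = e^(−0.04)·[0.3715·94.7332 + 0.6285·13.7263] = 42.1022
Node d (S = 82.5): V_d = e^(−0.04)·[0.3715·13.7263 + 0.6285·0.0000] = 4.8994
Node 0 (S = 110): V_0 = e^(−0.04)·[0.3715·42.1022 + 0.6285·4.8994] = 17.9862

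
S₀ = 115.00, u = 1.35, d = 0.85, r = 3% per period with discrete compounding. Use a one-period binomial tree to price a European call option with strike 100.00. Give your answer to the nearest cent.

19.31

Risk-neutral probability p = (1 + 0.03 − 0.85)/(1.35 − 0.85) = 0.1800/0.5000 = 0.3600
Terminal stock prices: S_u = 155.2, S_d = 97.75
Terminal payoffs (S − K): max(55.25, 0) = 55.25, max(-2.25, 0) = 0
Node 0 (S = 115): V_0 = 1/1.03·[0.3600·55.2500 + 0.6400·0.0000] = 19.3107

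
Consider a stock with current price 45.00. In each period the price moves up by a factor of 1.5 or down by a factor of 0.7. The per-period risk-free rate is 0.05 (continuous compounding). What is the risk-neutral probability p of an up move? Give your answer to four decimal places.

Risk-neutral probability p = (e^0.05 − 0.7)/(1.5 − 0.7) = 0.3513/0.8000 = 0.4391

p = 0.4391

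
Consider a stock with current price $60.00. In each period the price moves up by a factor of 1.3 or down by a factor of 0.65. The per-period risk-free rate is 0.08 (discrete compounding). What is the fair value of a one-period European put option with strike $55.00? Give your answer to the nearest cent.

Risk-neutral probability p = (1 + 0.08 − 0.65)/(1.3 − 0.65) = 0.4300/0.6500 = 0.6615
Terminal stock prices: S_u = 78, S_d = 39
Terminal payoffs (K − S): max(-23, 0) = 0, max(16, 0) = 16
Node 0 (S = 60): V_0 = 1/1.08·[0.6615·0.0000 + 0.3385·16.0000] = 5.0142

$5.01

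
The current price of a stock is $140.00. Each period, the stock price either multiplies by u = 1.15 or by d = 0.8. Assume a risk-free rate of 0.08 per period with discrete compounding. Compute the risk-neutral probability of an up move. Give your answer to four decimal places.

p = 0.8000

Risk-neutral probability p = (1 + 0.08 − 0.8)/(1.15 − 0.8) = 0.2800/0.3500 = 0.8000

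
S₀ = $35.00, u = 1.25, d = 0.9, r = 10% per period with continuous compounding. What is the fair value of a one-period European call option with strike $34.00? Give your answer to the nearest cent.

Risk-neutral probability p = (e^0.1 − 0.9)/(1.25 − 0.9) = 0.2052/0.3500 = 0.5862
Terminal stock prices: S_u = 43.75, S_d = 31.5
Terminal payoffs (S − K): max(9.75, 0) = 9.75, max(-2.5, 0) = 0
Node 0 (S = 35): V_0 = e^(−0.1)·[0.5862·9.7500 + 0.4138·0.0000] = 5.1716

$5.17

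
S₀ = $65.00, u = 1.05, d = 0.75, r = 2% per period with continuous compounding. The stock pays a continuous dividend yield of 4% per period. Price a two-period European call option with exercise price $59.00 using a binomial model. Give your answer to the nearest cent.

$7.16

Per-period risk-free factor R = e^0.02 = 1.0202; dividend-adjusted growth = e^(0.02−0.04) = 0.9802.
Risk-neutral probability p = (0.9802 − 0.75)/(1.05 − 0.75) = 0.2302/0.3000 = 0.7673
Terminal stock prices: S_uu = 71.66, S_ud = 51.19, S_dd = 36.56
Terminal payoffs (S − K): max(12.66, 0) = 12.66, max(-7.812, 0) = 0, max(-22.44, 0) = 0
Node u (S = 68.25): V_u = e^(−0.02)·[0.7673·12.6625 + 0.2327·0.0000] = 9.5239
Node d (S = 48.75): V_d = e^(−0.02)·[0.7673·0.0000 + 0.2327·0.0000] = 0.0000
Node 0 (S = 65): V_0 = e^(−0.02)·[0.7673·9.5239 + 0.2327·0.0000] = 7.1633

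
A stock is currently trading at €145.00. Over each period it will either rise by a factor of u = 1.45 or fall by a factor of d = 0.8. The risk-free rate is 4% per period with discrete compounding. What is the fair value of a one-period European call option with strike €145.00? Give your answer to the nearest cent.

Risk-neutral probability p = (1 + 0.04 − 0.8)/(1.45 − 0.8) = 0.2400/0.6500 = 0.3692
Terminal stock prices: S_u = 210.2, S_d = 116
Terminal payoffs (S − K): max(65.25, 0) = 65.25, max(-29, 0) = 0
Node 0 (S = 145): V_0 = 1/1.04·[0.3692·65.2500 + 0.6308·0.0000] = 23.1657

€23.17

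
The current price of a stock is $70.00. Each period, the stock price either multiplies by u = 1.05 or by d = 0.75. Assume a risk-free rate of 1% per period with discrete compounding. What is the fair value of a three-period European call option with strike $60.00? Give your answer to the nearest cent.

Risk-neutral probability p = (1 + 0.01 − 0.75)/(1.05 − 0.75) = 0.2600/0.3000 = 0.8667
Terminal stock prices: S_uuu = 81.03, S_uud = 57.88, S_udd = 41.34, S_ddd = 29.53
Terminal payoffs (S − K): max(21.03, 0) = 21.03, max(-2.119, 0) = 0, max(-18.66, 0) = 0, max(-30.47, 0) = 0
Node uu (S = 77.17): V_uu = 1/1.01·[0.8667·21.0338 + 0.1333·0.0000] = 18.0488
Node ud (S = 55.12): V_ud = 1/1.01·[0.8667·0.0000 + 0.1333·0.0000] = 0.0000
Node dd (S = 39.38): V_dd = 1/1.01·[0.8667·0.0000 + 0.1333·0.0000] = 0.0000
Node u (S = 73.5): V_u = 1/1.01·[0.8667·18.0488 + 0.1333·0.0000] = 15.4874
Node d (S = 52.5): V_d = 1/1.01·[0.8667·0.0000 + 0.1333·0.0000] = 0.0000
Node 0 (S = 70): V_0 = 1/1.01·[0.8667·15.4874 + 0.1333·0.0000] = 13.2895

$13.29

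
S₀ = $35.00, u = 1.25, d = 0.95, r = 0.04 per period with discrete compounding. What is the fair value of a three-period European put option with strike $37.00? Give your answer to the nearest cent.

Risk-neutral probability p = (1 + 0.04 − 0.95)/(1.25 − 0.95) = 0.0900/0.3000 = 0.3000
Terminal stock prices: S_uuu = 68.36, S_uud = 51.95, S_udd = 39.48, S_ddd = 30.01
Terminal payoffs (K − S): max(-31.36, 0) = 0, max(-14.95, 0) = 0, max(-2.484, 0) = 0, max(6.992, 0) = 6.992
Node uu (S = 54.69): V_uu = 1/1.04·[0.3000·0.0000 + 0.7000·0.0000] = 0.0000
Node ud (S = 41.56): V_ud = 1/1.04·[0.3000·0.0000 + 0.7000·0.0000] = 0.0000
Node dd (S = 31.59): V_dd = 1/1.04·[0.3000·0.0000 + 0.7000·6.9919] = 4.7061
Node u (S = 43.75): V_u = 1/1.04·[0.3000·0.0000 + 0.7000·0.0000] = 0.0000
Node d (S = 33.25): V_d = 1/1.04·[0.3000·0.0000 + 0.7000·4.7061] = 3.1675
Node 0 (S = 35): V_0 = 1/1.04·[0.3000·0.0000 + 0.7000·3.1675] = 2.1320

$2.13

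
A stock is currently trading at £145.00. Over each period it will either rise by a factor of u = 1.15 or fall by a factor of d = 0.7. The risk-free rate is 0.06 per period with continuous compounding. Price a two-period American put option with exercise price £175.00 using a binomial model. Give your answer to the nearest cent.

£30.00

Risk-neutral probability p = (e^0.06 − 0.7)/(1.15 − 0.7) = 0.3618/0.4500 = 0.8041
Terminal stock prices: S_uu = 191.8, S_ud = 116.7, S_dd = 71.05
Terminal payoffs (K − S): max(-16.76, 0) = 0, max(58.28, 0) = 58.28, max(104, 0) = 104
Node u (S = 166.8): continuation = e^(−0.06)·[0.8041·0.0000 + 0.1959·58.2750] = 10.7523; exercise value = 8.2500 ≤ continuation, so V_u = 10.7523
Node d (S = 101.5): continuation = e^(−0.06)·[0.8041·58.2750 + 0.1959·103.9500] = 63.3088; exercise value = 73.5000 > continuation, so V_d = 73.5000 (exercise)
Node 0 (S = 145): continuation = e^(−0.06)·[0.8041·10.7523 + 0.1959·73.5000] = 21.7037; exercise value = 30.0000 > continuation, so V_0 = 30.0000 (exercise)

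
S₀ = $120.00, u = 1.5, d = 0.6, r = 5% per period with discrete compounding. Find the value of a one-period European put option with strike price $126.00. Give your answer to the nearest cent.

$25.71

Risk-neutral probability p = (1 + 0.05 − 0.6)/(1.5 − 0.6) = 0.4500/0.9000 = 0.5000
Terminal stock prices: S_u = 180, S_d = 72
Terminal payoffs (K − S): max(-54, 0) = 0, max(54, 0) = 54
Node 0 (S = 120): V_0 = 1/1.05·[0.5000·0.0000 + 0.5000·54.0000] = 25.7143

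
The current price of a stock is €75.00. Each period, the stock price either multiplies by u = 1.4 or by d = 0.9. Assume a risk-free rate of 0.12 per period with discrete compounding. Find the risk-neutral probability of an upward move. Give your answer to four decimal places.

p = 0.4400

Risk-neutral probability p = (1 + 0.12 − 0.9)/(1.4 − 0.9) = 0.2200/0.5000 = 0.4400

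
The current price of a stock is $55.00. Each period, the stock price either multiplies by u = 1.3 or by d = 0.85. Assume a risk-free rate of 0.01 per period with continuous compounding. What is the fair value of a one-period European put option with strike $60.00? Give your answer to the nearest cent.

$8.45

Risk-neutral probability p = (e^0.01 − 0.85)/(1.3 − 0.85) = 0.1601/0.4500 = 0.3557
Terminal stock prices: S_u = 71.5, S_d = 46.75
Terminal payoffs (K − S): max(-11.5, 0) = 0, max(13.25, 0) = 13.25
Node 0 (S = 55): V_0 = e^(−0.01)·[0.3557·0.0000 + 0.6443·13.2500] = 8.4525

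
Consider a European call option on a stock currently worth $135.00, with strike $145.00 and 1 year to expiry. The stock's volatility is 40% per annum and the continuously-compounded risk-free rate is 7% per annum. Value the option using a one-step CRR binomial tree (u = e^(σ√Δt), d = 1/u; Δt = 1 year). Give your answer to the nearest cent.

CRR parameters: u = e^(σ√Δt) = e^(0.4·√1) = 1.4918, d = 1/u = 0.6703
Per-period rate: rΔt = 0.07·1 = 0.07, so R = e^0.07 = 1.0725
Risk-neutral probability p = (e^0.07 − 0.6703)/(1.4918 − 0.6703) = 0.4022/0.8215 = 0.4896
Terminal stock prices: S_u = 201.4, S_d = 90.49
Terminal payoffs (S − K): max(56.4, 0) = 56.4, max(-54.51, 0) = 0
Node 0 (S = 135): V_0 = e^(−0.07)·[0.4896·56.3963 + 0.5104·0.0000] = 25.7436

$25.74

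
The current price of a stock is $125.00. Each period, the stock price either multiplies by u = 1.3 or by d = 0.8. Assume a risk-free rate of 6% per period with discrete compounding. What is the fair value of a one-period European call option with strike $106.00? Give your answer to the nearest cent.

Risk-neutral probability p = (1 + 0.06 − 0.8)/(1.3 − 0.8) = 0.2600/0.5000 = 0.5200
Terminal stock prices: S_u = 162.5, S_d = 100
Terminal payoffs (S − K): max(56.5, 0) = 56.5, max(-6, 0) = 0
Node 0 (S = 125): V_0 = 1/1.06·[0.5200·56.5000 + 0.4800·0.0000] = 27.7170

$27.72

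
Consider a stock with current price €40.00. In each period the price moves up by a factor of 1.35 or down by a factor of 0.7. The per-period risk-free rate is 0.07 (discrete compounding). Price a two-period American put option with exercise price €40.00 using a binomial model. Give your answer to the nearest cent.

Risk-neutral probability p = (1 + 0.07 − 0.7)/(1.35 − 0.7) = 0.3700/0.6500 = 0.5692
Terminal stock prices: S_uu = 72.9, S_ud = 37.8, S_dd = 19.6
Terminal payoffs (K − S): max(-32.9, 0) = 0, max(2.2, 0) = 2.2, max(20.4, 0) = 20.4
Node u (S = 54): continuation = 1/1.07·[0.5692·0.0000 + 0.4308·2.2000] = 0.8857; exercise value = 0.0000 ≤ continuation, so V_u = 0.8857
Node d (S = 28): continuation = 1/1.07·[0.5692·2.2000 + 0.4308·20.4000] = 9.3832; exercise value = 12.0000 > continuation, so V_d = 12.0000 (exercise)
Node 0 (S = 40): continuation = 1/1.07·[0.5692·0.8857 + 0.4308·12.0000] = 5.3022; exercise value = 0.0000 ≤ continuation, so V_0 = 5.3022

€5.30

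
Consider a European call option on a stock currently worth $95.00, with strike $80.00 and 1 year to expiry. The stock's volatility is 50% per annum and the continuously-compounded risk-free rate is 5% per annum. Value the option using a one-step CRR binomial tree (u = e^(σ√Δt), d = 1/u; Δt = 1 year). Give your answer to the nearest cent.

$31.11

CRR parameters: u = e^(σ√Δt) = e^(0.5·√1) = 1.6487, d = 1/u = 0.6065
Per-period rate: rΔt = 0.05·1 = 0.05, so R = e^0.05 = 1.0513
Risk-neutral probability p = (e^0.05 − 0.6065)/(1.6487 − 0.6065) = 0.4447/1.0422 = 0.4267
Terminal stock prices: S_u = 156.6, S_d = 57.62
Terminal payoffs (S − K): max(76.63, 0) = 76.63, max(-22.38, 0) = 0
Node 0 (S = 95): V_0 = e^(−0.05)·[0.4267·76.6285 + 0.5733·0.0000] = 31.1054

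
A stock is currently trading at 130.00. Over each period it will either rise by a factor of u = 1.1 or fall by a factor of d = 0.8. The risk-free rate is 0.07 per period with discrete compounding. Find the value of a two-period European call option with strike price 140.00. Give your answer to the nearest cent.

12.24

Risk-neutral probability p = (1 + 0.07 − 0.8)/(1.1 − 0.8) = 0.2700/0.3000 = 0.9000
Terminal stock prices: S_uu = 157.3, S_ud = 114.4, S_dd = 83.2
Terminal payoffs (S − K): max(17.3, 0) = 17.3, max(-25.6, 0) = 0, max(-56.8, 0) = 0
Node u (S = 143): V_u = 1/1.07·[0.9000·17.3000 + 0.1000·0.0000] = 14.5514
Node d (S = 104): V_d = 1/1.07·[0.9000·0.0000 + 0.1000·0.0000] = 0.0000
Node 0 (S = 130): V_0 = 1/1.07·[0.9000·14.5514 + 0.1000·0.0000] = 12.2395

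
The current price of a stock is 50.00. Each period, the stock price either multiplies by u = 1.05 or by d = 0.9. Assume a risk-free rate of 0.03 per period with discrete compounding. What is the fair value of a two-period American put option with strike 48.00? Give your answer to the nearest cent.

Risk-neutral probability p = (1 + 0.03 − 0.9)/(1.05 − 0.9) = 0.1300/0.1500 = 0.8667
Terminal stock prices: S_uu = 55.12, S_ud = 47.25, S_dd = 40.5
Terminal payoffs (K − S): max(-7.125, 0) = 0, max(0.75, 0) = 0.75, max(7.5, 0) = 7.5
Node u (S = 52.5): continuation = 1/1.03·[0.8667·0.0000 + 0.1333·0.7500] = 0.0971; exercise value = 0.0000 ≤ continuation, so V_u = 0.0971
Node d (S = 45): continuation = 1/1.03·[0.8667·0.7500 + 0.1333·7.5000] = 1.6019; exercise value = 3.0000 > continuation, so V_d = 3.0000 (exercise)
Node 0 (S = 50): continuation = 1/1.03·[0.8667·0.0971 + 0.1333·3.0000] = 0.4700; exercise value = 0.0000 ≤ continuation, so V_0 = 0.4700

0.47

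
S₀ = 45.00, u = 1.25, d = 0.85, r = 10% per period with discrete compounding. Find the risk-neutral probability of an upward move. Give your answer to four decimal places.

Risk-neutral probability p = (1 + 0.1 − 0.85)/(1.25 − 0.85) = 0.2500/0.4000 = 0.6250

p = 0.6250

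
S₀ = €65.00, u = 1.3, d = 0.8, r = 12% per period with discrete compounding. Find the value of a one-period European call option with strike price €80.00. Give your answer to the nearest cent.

€2.57

Risk-neutral probability p = (1 + 0.12 − 0.8)/(1.3 − 0.8) = 0.3200/0.5000 = 0.6400
Terminal stock prices: S_u = 84.5, S_d = 52
Terminal payoffs (S − K): max(4.5, 0) = 4.5, max(-28, 0) = 0
Node 0 (S = 65): V_0 = 1/1.12·[0.6400·4.5000 + 0.3600·0.0000] = 2.5714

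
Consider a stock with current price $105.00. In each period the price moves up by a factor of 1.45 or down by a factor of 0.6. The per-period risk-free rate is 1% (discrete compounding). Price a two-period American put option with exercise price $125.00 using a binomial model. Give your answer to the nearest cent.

$40.01

Risk-neutral probability p = (1 + 0.01 − 0.6)/(1.45 − 0.6) = 0.4100/0.8500 = 0.4824
Terminal stock prices: S_uu = 220.8, S_ud = 91.35, S_dd = 37.8
Terminal payoffs (K − S): max(-95.76, 0) = 0, max(33.65, 0) = 33.65, max(87.2, 0) = 87.2
Node u (S = 152.2): continuation = 1/1.01·[0.4824·0.0000 + 0.5176·33.6500] = 17.2464; exercise value = 0.0000 ≤ continuation, so V_u = 17.2464
Node d (S = 63): continuation = 1/1.01·[0.4824·33.6500 + 0.5176·87.2000] = 60.7624; exercise value = 62.0000 > continuation, so V_d = 62.0000 (exercise)
Node 0 (S = 105): continuation = 1/1.01·[0.4824·17.2464 + 0.5176·62.0000] = 40.0128; exercise value = 20.0000 ≤ continuation, so V_0 = 40.0128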